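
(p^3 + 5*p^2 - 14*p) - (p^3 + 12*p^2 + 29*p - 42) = -7*p^2 - 43*p + 42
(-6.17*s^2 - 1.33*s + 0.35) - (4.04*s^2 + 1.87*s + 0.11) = -10.21*s^2 - 3.2*s + 0.24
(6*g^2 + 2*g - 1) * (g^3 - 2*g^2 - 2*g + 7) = 6*g^5 - 10*g^4 - 17*g^3 + 40*g^2 + 16*g - 7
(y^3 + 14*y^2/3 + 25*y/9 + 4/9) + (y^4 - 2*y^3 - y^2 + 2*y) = y^4 - y^3 + 11*y^2/3 + 43*y/9 + 4/9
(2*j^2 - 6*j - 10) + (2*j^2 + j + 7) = 4*j^2 - 5*j - 3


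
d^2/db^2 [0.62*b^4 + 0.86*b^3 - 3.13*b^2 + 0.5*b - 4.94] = 7.44*b^2 + 5.16*b - 6.26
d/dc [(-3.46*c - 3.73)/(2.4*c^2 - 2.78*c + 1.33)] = (8.304*c^2 + 17.904*c - 14.9712)/(5.76*c^4 - 13.344*c^3 + 14.1124*c^2 - 7.3948*c + 1.7689)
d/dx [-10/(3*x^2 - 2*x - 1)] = 20*(3*x - 1)/(-3*x^2 + 2*x + 1)^2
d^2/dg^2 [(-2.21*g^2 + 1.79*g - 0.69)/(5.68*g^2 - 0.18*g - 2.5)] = (110.980384*g^3 - 321.858336*g^2 + 156.740736*g - 48.876712)/(183.250432*g^6 - 17.421696*g^5 - 241.415904*g^4 + 15.330168*g^3 + 106.257*g^2 - 3.375*g - 15.625)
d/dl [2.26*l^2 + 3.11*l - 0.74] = 4.52*l + 3.11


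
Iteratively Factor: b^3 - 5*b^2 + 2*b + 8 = (b - 2)*(b^2 - 3*b - 4) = (b - 4)*(b - 2)*(b + 1)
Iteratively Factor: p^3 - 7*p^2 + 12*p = (p)*(p^2 - 7*p + 12) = p*(p - 4)*(p - 3)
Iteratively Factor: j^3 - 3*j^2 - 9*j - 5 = (j + 1)*(j^2 - 4*j - 5) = (j - 5)*(j + 1)*(j + 1)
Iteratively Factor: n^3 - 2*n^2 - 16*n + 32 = (n - 4)*(n^2 + 2*n - 8) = (n - 4)*(n + 4)*(n - 2)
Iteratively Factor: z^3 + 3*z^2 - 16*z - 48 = (z - 4)*(z^2 + 7*z + 12) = (z - 4)*(z + 3)*(z + 4)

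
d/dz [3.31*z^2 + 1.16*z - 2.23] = 6.62*z + 1.16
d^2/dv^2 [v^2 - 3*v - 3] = 2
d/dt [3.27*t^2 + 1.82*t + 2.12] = 6.54*t + 1.82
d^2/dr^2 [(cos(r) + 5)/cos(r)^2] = (5*cos(r) - 40*cos(2*r) - cos(3*r) + 80)/(4*cos(r)^4)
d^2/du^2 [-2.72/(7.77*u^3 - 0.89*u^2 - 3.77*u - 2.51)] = ((126.8064*u - 4.8416)*(-7.77*u^3 + 0.89*u^2 + 3.77*u + 2.51) + 2.72*(-46.62*u^2 + 3.56*u + 7.54)*(-23.31*u^2 + 1.78*u + 3.77))/(-7.77*u^3 + 0.89*u^2 + 3.77*u + 2.51)^3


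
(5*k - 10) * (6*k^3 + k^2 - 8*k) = 30*k^4 - 55*k^3 - 50*k^2 + 80*k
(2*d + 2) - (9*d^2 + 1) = -9*d^2 + 2*d + 1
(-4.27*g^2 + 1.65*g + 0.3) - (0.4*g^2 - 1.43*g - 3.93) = -4.67*g^2 + 3.08*g + 4.23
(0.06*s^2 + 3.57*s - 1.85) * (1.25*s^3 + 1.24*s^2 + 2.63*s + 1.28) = 0.075*s^5 + 4.5369*s^4 + 2.2721*s^3 + 7.1719*s^2 - 0.2959*s - 2.368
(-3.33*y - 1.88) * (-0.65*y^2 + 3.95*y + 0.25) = 2.1645*y^3 - 11.9315*y^2 - 8.2585*y - 0.47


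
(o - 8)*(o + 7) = o^2 - o - 56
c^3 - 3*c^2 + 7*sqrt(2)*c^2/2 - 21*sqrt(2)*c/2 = c*(c - 3)*(c + 7*sqrt(2)/2)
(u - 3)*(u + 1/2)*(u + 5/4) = u^3 - 5*u^2/4 - 37*u/8 - 15/8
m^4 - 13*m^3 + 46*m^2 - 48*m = m*(m - 8)*(m - 3)*(m - 2)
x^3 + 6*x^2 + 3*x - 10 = (x - 1)*(x + 2)*(x + 5)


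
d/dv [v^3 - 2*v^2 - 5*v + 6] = 3*v^2 - 4*v - 5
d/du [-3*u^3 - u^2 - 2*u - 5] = -9*u^2 - 2*u - 2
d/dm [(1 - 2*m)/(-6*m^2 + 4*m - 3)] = 2*(-6*m^2 + 6*m + 1)/(36*m^4 - 48*m^3 + 52*m^2 - 24*m + 9)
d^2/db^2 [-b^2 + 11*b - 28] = -2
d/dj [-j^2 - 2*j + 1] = -2*j - 2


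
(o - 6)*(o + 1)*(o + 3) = o^3 - 2*o^2 - 21*o - 18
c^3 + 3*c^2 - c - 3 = (c - 1)*(c + 1)*(c + 3)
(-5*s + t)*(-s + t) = 5*s^2 - 6*s*t + t^2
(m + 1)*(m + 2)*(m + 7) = m^3 + 10*m^2 + 23*m + 14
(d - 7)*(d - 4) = d^2 - 11*d + 28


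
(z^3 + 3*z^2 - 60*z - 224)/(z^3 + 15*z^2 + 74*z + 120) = (z^2 - z - 56)/(z^2 + 11*z + 30)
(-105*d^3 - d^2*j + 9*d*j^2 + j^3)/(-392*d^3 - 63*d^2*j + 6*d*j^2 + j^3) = (15*d^2 - 2*d*j - j^2)/(56*d^2 + d*j - j^2)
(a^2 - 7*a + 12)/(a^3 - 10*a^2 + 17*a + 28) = (a - 3)/(a^2 - 6*a - 7)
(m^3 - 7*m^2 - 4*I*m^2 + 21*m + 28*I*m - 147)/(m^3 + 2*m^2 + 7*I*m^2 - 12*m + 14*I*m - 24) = (m^2 + m*(-7 - 7*I) + 49*I)/(m^2 + m*(2 + 4*I) + 8*I)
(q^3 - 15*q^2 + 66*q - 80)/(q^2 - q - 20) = (q^2 - 10*q + 16)/(q + 4)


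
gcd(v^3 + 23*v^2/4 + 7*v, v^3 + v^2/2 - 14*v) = v^2 + 4*v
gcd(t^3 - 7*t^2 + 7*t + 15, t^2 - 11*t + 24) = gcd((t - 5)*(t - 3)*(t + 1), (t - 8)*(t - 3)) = t - 3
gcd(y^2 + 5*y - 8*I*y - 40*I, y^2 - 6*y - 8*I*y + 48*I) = y - 8*I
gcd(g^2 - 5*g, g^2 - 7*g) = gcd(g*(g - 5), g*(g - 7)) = g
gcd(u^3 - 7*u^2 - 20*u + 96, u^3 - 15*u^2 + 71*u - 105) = u - 3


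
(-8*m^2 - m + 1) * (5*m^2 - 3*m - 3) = -40*m^4 + 19*m^3 + 32*m^2 - 3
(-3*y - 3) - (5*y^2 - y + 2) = -5*y^2 - 2*y - 5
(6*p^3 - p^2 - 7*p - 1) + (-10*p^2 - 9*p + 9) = 6*p^3 - 11*p^2 - 16*p + 8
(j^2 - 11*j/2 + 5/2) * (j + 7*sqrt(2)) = j^3 - 11*j^2/2 + 7*sqrt(2)*j^2 - 77*sqrt(2)*j/2 + 5*j/2 + 35*sqrt(2)/2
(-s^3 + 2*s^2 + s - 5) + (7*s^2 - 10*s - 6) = -s^3 + 9*s^2 - 9*s - 11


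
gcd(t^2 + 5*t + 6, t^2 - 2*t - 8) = t + 2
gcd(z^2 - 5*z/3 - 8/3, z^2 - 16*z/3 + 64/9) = z - 8/3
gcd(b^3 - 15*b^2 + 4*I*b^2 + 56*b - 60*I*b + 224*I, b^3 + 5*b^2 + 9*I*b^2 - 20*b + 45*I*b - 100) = b + 4*I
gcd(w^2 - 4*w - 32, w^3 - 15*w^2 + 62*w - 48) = w - 8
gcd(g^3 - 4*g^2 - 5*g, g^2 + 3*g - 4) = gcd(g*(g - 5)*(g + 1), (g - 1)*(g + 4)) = 1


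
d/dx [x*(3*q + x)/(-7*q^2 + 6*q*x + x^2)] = (-2*x*(3*q + x)^2 + (3*q + 2*x)*(-7*q^2 + 6*q*x + x^2))/(-7*q^2 + 6*q*x + x^2)^2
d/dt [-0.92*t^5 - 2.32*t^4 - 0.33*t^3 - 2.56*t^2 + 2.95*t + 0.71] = -4.6*t^4 - 9.28*t^3 - 0.99*t^2 - 5.12*t + 2.95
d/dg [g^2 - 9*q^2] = 2*g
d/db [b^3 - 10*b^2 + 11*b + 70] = 3*b^2 - 20*b + 11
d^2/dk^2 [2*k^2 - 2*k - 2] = 4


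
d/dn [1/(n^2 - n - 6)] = (1 - 2*n)/(-n^2 + n + 6)^2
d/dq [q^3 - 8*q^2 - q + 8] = 3*q^2 - 16*q - 1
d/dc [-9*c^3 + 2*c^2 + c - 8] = -27*c^2 + 4*c + 1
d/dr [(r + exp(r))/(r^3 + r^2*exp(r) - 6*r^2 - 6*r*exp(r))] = 2*(3 - r)/(r^2*(r^2 - 12*r + 36))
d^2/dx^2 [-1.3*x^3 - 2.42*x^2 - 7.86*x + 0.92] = -7.8*x - 4.84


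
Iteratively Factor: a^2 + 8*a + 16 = (a + 4)*(a + 4)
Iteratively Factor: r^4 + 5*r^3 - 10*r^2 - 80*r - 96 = (r + 2)*(r^3 + 3*r^2 - 16*r - 48) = (r - 4)*(r + 2)*(r^2 + 7*r + 12) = (r - 4)*(r + 2)*(r + 3)*(r + 4)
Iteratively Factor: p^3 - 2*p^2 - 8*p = (p - 4)*(p^2 + 2*p) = p*(p - 4)*(p + 2)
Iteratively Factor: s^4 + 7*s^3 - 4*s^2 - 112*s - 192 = (s - 4)*(s^3 + 11*s^2 + 40*s + 48) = (s - 4)*(s + 4)*(s^2 + 7*s + 12) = (s - 4)*(s + 4)^2*(s + 3)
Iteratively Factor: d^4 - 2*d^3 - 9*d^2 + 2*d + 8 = (d - 4)*(d^3 + 2*d^2 - d - 2) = (d - 4)*(d - 1)*(d^2 + 3*d + 2) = (d - 4)*(d - 1)*(d + 2)*(d + 1)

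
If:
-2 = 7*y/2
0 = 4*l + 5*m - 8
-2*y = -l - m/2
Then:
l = -68/21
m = 88/21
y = -4/7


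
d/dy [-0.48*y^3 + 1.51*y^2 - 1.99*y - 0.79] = -1.44*y^2 + 3.02*y - 1.99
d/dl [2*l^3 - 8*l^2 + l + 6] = 6*l^2 - 16*l + 1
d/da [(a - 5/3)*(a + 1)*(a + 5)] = 3*a^2 + 26*a/3 - 5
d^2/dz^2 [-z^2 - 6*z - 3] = -2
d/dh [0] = 0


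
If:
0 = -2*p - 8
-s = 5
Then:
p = -4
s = -5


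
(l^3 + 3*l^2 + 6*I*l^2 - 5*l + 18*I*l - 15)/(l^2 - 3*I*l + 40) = (l^2 + l*(3 + I) + 3*I)/(l - 8*I)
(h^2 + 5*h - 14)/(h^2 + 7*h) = (h - 2)/h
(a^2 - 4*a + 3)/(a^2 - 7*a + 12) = (a - 1)/(a - 4)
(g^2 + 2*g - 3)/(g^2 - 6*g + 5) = (g + 3)/(g - 5)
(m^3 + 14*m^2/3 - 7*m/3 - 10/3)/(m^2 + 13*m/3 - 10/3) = (3*m^2 - m - 2)/(3*m - 2)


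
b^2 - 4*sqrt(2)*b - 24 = (b - 6*sqrt(2))*(b + 2*sqrt(2))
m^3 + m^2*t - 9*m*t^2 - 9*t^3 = (m - 3*t)*(m + t)*(m + 3*t)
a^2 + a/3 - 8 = (a - 8/3)*(a + 3)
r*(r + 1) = r^2 + r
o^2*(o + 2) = o^3 + 2*o^2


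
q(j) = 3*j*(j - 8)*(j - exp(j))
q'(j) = 3*j*(1 - exp(j))*(j - 8) + 3*j*(j - exp(j)) + 3*(j - 8)*(j - exp(j))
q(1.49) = 85.76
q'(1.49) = 144.40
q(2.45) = 372.78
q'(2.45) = 516.91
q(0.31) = 7.53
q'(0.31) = 25.92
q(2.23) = 272.91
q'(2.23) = 395.47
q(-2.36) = -180.03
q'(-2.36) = 160.08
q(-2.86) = -271.83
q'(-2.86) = 207.92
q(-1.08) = -41.76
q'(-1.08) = 62.70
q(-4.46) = -745.48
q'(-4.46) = 391.76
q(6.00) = 14307.44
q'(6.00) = 9718.29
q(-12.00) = -8640.00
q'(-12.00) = 1872.00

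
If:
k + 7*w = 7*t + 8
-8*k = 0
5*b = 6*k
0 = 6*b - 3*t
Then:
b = 0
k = 0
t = 0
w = 8/7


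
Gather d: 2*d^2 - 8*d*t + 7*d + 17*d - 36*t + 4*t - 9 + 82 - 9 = 2*d^2 + d*(24 - 8*t) - 32*t + 64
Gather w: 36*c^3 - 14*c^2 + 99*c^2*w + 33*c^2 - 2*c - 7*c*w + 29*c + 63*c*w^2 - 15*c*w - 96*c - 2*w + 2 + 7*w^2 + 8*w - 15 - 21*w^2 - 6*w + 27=36*c^3 + 19*c^2 - 69*c + w^2*(63*c - 14) + w*(99*c^2 - 22*c) + 14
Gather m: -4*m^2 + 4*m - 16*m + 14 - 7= -4*m^2 - 12*m + 7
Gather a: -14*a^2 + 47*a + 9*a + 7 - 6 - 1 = -14*a^2 + 56*a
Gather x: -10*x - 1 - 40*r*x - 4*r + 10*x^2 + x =-4*r + 10*x^2 + x*(-40*r - 9) - 1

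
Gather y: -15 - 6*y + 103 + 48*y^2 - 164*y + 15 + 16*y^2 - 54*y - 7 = 64*y^2 - 224*y + 96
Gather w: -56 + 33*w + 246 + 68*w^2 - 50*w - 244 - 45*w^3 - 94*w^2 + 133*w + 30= -45*w^3 - 26*w^2 + 116*w - 24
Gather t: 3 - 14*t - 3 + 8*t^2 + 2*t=8*t^2 - 12*t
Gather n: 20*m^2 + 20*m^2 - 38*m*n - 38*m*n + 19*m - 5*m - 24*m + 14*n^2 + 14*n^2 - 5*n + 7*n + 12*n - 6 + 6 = 40*m^2 - 10*m + 28*n^2 + n*(14 - 76*m)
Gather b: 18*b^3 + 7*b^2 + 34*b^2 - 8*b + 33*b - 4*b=18*b^3 + 41*b^2 + 21*b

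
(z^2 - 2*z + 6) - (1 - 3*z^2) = 4*z^2 - 2*z + 5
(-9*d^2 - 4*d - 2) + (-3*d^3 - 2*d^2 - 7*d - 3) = -3*d^3 - 11*d^2 - 11*d - 5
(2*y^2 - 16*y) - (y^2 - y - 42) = y^2 - 15*y + 42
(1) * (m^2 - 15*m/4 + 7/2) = m^2 - 15*m/4 + 7/2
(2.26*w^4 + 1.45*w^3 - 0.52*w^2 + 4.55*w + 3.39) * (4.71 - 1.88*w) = -4.2488*w^5 + 7.9186*w^4 + 7.8071*w^3 - 11.0032*w^2 + 15.0573*w + 15.9669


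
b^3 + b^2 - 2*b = b*(b - 1)*(b + 2)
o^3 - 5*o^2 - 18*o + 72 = (o - 6)*(o - 3)*(o + 4)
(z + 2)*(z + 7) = z^2 + 9*z + 14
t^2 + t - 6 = (t - 2)*(t + 3)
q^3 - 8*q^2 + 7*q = q*(q - 7)*(q - 1)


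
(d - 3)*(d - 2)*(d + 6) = d^3 + d^2 - 24*d + 36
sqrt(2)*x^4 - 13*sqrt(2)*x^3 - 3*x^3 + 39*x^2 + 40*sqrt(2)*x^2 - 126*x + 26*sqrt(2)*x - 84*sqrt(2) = (x - 7)*(x - 6)*(x - 2*sqrt(2))*(sqrt(2)*x + 1)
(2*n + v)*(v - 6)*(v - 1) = 2*n*v^2 - 14*n*v + 12*n + v^3 - 7*v^2 + 6*v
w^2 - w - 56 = (w - 8)*(w + 7)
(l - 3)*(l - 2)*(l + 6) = l^3 + l^2 - 24*l + 36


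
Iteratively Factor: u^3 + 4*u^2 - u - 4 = (u + 1)*(u^2 + 3*u - 4) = (u - 1)*(u + 1)*(u + 4)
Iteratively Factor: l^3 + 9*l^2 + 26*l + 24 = (l + 2)*(l^2 + 7*l + 12) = (l + 2)*(l + 4)*(l + 3)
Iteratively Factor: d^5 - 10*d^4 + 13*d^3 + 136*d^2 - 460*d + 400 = (d - 5)*(d^4 - 5*d^3 - 12*d^2 + 76*d - 80) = (d - 5)*(d - 2)*(d^3 - 3*d^2 - 18*d + 40) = (d - 5)*(d - 2)^2*(d^2 - d - 20) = (d - 5)*(d - 2)^2*(d + 4)*(d - 5)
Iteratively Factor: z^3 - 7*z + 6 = (z - 2)*(z^2 + 2*z - 3) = (z - 2)*(z + 3)*(z - 1)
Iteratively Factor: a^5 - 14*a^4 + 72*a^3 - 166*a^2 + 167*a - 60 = (a - 1)*(a^4 - 13*a^3 + 59*a^2 - 107*a + 60) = (a - 5)*(a - 1)*(a^3 - 8*a^2 + 19*a - 12) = (a - 5)*(a - 1)^2*(a^2 - 7*a + 12) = (a - 5)*(a - 4)*(a - 1)^2*(a - 3)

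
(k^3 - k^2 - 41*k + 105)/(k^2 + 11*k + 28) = (k^2 - 8*k + 15)/(k + 4)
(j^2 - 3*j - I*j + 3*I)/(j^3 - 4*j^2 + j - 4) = (j - 3)/(j^2 + j*(-4 + I) - 4*I)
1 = 1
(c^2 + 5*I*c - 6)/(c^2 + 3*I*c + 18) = (c^2 + 5*I*c - 6)/(c^2 + 3*I*c + 18)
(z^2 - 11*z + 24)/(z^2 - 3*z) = (z - 8)/z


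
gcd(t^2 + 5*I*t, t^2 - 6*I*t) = t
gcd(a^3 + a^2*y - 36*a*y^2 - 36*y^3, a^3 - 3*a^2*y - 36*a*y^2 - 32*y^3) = a + y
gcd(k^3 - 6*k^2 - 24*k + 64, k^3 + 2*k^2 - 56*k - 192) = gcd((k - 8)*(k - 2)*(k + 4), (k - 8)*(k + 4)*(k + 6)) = k^2 - 4*k - 32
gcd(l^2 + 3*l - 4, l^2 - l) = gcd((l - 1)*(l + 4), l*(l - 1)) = l - 1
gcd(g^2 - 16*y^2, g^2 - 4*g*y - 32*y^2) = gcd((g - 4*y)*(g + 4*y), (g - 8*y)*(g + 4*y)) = g + 4*y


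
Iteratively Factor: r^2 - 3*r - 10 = (r - 5)*(r + 2)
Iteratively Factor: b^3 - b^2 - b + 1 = (b - 1)*(b^2 - 1) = (b - 1)*(b + 1)*(b - 1)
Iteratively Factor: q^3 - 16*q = (q)*(q^2 - 16) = q*(q - 4)*(q + 4)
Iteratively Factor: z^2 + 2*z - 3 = (z + 3)*(z - 1)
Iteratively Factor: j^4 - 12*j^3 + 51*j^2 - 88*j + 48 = (j - 3)*(j^3 - 9*j^2 + 24*j - 16) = (j - 4)*(j - 3)*(j^2 - 5*j + 4) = (j - 4)*(j - 3)*(j - 1)*(j - 4)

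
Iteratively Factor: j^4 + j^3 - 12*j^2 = (j + 4)*(j^3 - 3*j^2) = (j - 3)*(j + 4)*(j^2) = j*(j - 3)*(j + 4)*(j)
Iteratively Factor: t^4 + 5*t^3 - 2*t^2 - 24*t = (t + 4)*(t^3 + t^2 - 6*t) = (t + 3)*(t + 4)*(t^2 - 2*t) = (t - 2)*(t + 3)*(t + 4)*(t)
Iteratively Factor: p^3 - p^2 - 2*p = (p + 1)*(p^2 - 2*p) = (p - 2)*(p + 1)*(p)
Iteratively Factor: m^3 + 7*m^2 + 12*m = (m + 4)*(m^2 + 3*m) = m*(m + 4)*(m + 3)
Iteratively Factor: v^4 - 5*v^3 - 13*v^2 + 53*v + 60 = (v + 3)*(v^3 - 8*v^2 + 11*v + 20) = (v + 1)*(v + 3)*(v^2 - 9*v + 20) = (v - 4)*(v + 1)*(v + 3)*(v - 5)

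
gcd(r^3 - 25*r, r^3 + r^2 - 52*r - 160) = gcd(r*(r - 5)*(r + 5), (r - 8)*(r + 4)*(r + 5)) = r + 5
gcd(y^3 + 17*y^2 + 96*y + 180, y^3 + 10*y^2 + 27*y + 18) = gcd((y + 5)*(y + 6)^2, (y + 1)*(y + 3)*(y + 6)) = y + 6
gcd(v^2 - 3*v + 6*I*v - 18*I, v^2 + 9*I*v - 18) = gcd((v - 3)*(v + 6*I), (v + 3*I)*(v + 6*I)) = v + 6*I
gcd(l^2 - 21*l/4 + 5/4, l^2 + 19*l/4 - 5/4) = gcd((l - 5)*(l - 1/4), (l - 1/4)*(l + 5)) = l - 1/4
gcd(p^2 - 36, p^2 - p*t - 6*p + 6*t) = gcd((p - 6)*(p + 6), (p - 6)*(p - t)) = p - 6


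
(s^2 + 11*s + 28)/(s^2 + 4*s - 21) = (s + 4)/(s - 3)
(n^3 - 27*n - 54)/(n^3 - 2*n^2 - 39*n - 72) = (n - 6)/(n - 8)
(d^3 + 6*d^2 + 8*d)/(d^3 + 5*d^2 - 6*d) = (d^2 + 6*d + 8)/(d^2 + 5*d - 6)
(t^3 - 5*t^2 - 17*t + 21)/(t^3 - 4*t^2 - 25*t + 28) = (t + 3)/(t + 4)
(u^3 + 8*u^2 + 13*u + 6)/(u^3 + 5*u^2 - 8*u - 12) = (u + 1)/(u - 2)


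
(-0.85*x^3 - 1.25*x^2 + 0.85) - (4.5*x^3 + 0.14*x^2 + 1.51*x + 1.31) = -5.35*x^3 - 1.39*x^2 - 1.51*x - 0.46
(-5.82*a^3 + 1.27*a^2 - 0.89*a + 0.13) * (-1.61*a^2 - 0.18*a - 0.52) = 9.3702*a^5 - 0.9971*a^4 + 4.2307*a^3 - 0.7095*a^2 + 0.4394*a - 0.0676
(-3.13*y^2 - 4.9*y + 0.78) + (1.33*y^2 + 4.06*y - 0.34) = -1.8*y^2 - 0.840000000000001*y + 0.44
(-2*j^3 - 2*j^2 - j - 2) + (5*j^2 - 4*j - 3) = -2*j^3 + 3*j^2 - 5*j - 5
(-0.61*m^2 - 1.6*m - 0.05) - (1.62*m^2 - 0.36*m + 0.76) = -2.23*m^2 - 1.24*m - 0.81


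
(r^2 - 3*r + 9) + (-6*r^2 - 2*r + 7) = -5*r^2 - 5*r + 16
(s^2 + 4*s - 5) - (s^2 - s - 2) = 5*s - 3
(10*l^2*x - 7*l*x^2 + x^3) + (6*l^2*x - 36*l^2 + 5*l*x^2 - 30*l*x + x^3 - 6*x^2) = 16*l^2*x - 36*l^2 - 2*l*x^2 - 30*l*x + 2*x^3 - 6*x^2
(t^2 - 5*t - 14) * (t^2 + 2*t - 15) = t^4 - 3*t^3 - 39*t^2 + 47*t + 210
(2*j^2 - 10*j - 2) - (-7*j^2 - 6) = 9*j^2 - 10*j + 4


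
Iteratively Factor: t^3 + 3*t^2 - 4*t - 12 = (t - 2)*(t^2 + 5*t + 6) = (t - 2)*(t + 2)*(t + 3)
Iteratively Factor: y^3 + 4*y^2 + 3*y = (y)*(y^2 + 4*y + 3) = y*(y + 3)*(y + 1)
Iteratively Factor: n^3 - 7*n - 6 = (n + 2)*(n^2 - 2*n - 3) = (n - 3)*(n + 2)*(n + 1)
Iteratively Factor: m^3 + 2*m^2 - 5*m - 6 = (m + 1)*(m^2 + m - 6) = (m + 1)*(m + 3)*(m - 2)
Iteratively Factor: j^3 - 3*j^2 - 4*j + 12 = (j - 3)*(j^2 - 4) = (j - 3)*(j - 2)*(j + 2)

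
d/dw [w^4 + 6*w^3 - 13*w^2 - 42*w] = 4*w^3 + 18*w^2 - 26*w - 42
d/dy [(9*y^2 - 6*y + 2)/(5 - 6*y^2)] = 6*(-6*y^2 + 19*y - 5)/(36*y^4 - 60*y^2 + 25)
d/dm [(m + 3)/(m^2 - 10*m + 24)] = (m^2 - 10*m - 2*(m - 5)*(m + 3) + 24)/(m^2 - 10*m + 24)^2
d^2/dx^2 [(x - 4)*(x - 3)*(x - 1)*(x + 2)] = 12*x^2 - 36*x + 6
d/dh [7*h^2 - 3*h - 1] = 14*h - 3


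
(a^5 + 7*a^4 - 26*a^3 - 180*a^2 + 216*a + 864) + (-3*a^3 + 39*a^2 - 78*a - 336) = a^5 + 7*a^4 - 29*a^3 - 141*a^2 + 138*a + 528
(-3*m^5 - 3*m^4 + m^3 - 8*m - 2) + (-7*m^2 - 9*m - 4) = -3*m^5 - 3*m^4 + m^3 - 7*m^2 - 17*m - 6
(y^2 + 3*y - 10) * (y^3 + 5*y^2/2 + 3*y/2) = y^5 + 11*y^4/2 - y^3 - 41*y^2/2 - 15*y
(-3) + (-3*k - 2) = -3*k - 5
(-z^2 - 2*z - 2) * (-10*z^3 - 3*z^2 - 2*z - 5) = 10*z^5 + 23*z^4 + 28*z^3 + 15*z^2 + 14*z + 10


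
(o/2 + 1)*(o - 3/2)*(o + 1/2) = o^3/2 + o^2/2 - 11*o/8 - 3/4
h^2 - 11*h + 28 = (h - 7)*(h - 4)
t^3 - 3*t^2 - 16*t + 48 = (t - 4)*(t - 3)*(t + 4)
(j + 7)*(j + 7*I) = j^2 + 7*j + 7*I*j + 49*I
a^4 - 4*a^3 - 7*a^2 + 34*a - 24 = (a - 4)*(a - 2)*(a - 1)*(a + 3)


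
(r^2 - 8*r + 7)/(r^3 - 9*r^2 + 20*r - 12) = (r - 7)/(r^2 - 8*r + 12)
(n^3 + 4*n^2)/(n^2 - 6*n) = n*(n + 4)/(n - 6)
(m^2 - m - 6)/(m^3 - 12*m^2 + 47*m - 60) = (m + 2)/(m^2 - 9*m + 20)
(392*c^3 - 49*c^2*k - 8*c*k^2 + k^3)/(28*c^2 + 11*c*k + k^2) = (56*c^2 - 15*c*k + k^2)/(4*c + k)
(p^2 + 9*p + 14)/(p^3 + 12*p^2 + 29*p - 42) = (p + 2)/(p^2 + 5*p - 6)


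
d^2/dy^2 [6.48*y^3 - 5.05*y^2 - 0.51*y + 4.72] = 38.88*y - 10.1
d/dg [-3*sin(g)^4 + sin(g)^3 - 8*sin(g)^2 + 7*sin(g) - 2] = (-12*sin(g)^3 + 3*sin(g)^2 - 16*sin(g) + 7)*cos(g)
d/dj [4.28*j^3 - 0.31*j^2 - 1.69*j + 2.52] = 12.84*j^2 - 0.62*j - 1.69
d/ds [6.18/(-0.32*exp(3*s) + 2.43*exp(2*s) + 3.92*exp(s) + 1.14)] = (5.9328*exp(2*s) - 30.0348*exp(s) - 24.2256)*exp(s)/(-0.32*exp(3*s) + 2.43*exp(2*s) + 3.92*exp(s) + 1.14)^2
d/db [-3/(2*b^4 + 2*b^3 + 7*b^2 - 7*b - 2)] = 3*(8*b^3 + 6*b^2 + 14*b - 7)/(2*b^4 + 2*b^3 + 7*b^2 - 7*b - 2)^2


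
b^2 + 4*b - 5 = (b - 1)*(b + 5)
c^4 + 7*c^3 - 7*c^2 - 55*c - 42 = (c - 3)*(c + 1)*(c + 2)*(c + 7)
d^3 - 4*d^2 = d^2*(d - 4)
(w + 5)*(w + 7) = w^2 + 12*w + 35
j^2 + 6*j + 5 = (j + 1)*(j + 5)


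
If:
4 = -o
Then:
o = -4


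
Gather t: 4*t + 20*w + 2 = 4*t + 20*w + 2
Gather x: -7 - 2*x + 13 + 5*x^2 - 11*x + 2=5*x^2 - 13*x + 8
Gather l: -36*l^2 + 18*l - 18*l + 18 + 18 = 36 - 36*l^2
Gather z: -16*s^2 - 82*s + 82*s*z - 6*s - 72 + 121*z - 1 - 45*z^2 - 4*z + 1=-16*s^2 - 88*s - 45*z^2 + z*(82*s + 117) - 72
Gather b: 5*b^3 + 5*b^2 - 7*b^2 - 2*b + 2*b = 5*b^3 - 2*b^2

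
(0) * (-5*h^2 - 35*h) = 0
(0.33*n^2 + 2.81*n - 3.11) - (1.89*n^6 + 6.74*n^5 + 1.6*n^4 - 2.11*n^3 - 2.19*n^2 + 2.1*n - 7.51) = -1.89*n^6 - 6.74*n^5 - 1.6*n^4 + 2.11*n^3 + 2.52*n^2 + 0.71*n + 4.4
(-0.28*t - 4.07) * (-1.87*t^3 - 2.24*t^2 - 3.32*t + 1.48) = 0.5236*t^4 + 8.2381*t^3 + 10.0464*t^2 + 13.098*t - 6.0236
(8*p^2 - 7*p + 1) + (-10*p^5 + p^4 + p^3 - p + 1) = -10*p^5 + p^4 + p^3 + 8*p^2 - 8*p + 2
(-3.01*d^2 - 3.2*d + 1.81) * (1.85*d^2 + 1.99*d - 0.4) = -5.5685*d^4 - 11.9099*d^3 - 1.8155*d^2 + 4.8819*d - 0.724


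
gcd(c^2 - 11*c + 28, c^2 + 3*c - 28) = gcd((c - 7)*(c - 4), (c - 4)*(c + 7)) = c - 4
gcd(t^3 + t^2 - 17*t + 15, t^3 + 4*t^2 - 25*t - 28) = 1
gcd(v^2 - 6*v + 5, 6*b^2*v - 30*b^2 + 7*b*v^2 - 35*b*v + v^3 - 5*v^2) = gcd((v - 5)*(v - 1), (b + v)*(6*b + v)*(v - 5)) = v - 5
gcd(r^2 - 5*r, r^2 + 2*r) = r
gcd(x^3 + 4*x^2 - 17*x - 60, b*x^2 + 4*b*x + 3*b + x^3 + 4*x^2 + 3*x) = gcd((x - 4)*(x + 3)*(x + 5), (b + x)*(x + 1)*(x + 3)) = x + 3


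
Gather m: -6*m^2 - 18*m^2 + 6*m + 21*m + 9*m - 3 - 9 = -24*m^2 + 36*m - 12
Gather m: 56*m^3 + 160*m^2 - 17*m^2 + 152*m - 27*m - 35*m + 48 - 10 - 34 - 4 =56*m^3 + 143*m^2 + 90*m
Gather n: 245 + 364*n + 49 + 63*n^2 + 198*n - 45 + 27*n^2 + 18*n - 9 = 90*n^2 + 580*n + 240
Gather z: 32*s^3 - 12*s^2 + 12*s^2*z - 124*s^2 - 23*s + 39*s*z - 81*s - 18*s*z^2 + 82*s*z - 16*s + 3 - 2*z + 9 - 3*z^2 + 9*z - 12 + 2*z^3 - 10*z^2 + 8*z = 32*s^3 - 136*s^2 - 120*s + 2*z^3 + z^2*(-18*s - 13) + z*(12*s^2 + 121*s + 15)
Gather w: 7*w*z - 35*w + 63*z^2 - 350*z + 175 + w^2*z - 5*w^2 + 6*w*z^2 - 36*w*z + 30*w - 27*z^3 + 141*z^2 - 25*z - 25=w^2*(z - 5) + w*(6*z^2 - 29*z - 5) - 27*z^3 + 204*z^2 - 375*z + 150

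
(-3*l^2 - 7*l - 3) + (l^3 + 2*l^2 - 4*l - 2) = l^3 - l^2 - 11*l - 5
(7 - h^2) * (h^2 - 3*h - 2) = -h^4 + 3*h^3 + 9*h^2 - 21*h - 14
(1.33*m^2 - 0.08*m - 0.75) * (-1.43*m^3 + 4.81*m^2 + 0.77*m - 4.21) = -1.9019*m^5 + 6.5117*m^4 + 1.7118*m^3 - 9.2684*m^2 - 0.2407*m + 3.1575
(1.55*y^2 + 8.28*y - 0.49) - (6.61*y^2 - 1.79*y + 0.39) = -5.06*y^2 + 10.07*y - 0.88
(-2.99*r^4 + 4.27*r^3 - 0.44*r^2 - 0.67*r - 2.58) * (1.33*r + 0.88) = -3.9767*r^5 + 3.0479*r^4 + 3.1724*r^3 - 1.2783*r^2 - 4.021*r - 2.2704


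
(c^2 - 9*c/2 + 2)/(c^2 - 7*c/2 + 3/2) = (c - 4)/(c - 3)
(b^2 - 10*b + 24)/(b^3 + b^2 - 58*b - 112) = (b^2 - 10*b + 24)/(b^3 + b^2 - 58*b - 112)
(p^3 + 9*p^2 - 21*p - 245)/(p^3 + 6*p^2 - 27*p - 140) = (p + 7)/(p + 4)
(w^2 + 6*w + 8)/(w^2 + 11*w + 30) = (w^2 + 6*w + 8)/(w^2 + 11*w + 30)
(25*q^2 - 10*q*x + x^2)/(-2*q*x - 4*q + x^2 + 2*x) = (-25*q^2 + 10*q*x - x^2)/(2*q*x + 4*q - x^2 - 2*x)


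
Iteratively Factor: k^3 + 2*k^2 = (k + 2)*(k^2) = k*(k + 2)*(k)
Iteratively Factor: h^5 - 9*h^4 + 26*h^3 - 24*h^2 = (h - 4)*(h^4 - 5*h^3 + 6*h^2) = h*(h - 4)*(h^3 - 5*h^2 + 6*h) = h^2*(h - 4)*(h^2 - 5*h + 6) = h^2*(h - 4)*(h - 2)*(h - 3)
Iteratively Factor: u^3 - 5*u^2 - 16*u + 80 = (u - 5)*(u^2 - 16) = (u - 5)*(u - 4)*(u + 4)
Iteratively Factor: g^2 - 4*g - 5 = (g + 1)*(g - 5)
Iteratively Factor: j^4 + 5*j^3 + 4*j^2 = (j)*(j^3 + 5*j^2 + 4*j) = j^2*(j^2 + 5*j + 4) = j^2*(j + 4)*(j + 1)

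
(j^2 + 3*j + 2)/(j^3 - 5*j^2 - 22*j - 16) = 1/(j - 8)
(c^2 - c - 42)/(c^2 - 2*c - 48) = (c - 7)/(c - 8)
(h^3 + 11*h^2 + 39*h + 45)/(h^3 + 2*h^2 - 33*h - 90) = (h + 3)/(h - 6)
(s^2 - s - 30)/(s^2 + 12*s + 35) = (s - 6)/(s + 7)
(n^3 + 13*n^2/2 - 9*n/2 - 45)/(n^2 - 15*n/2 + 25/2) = (n^2 + 9*n + 18)/(n - 5)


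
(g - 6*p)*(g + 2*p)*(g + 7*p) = g^3 + 3*g^2*p - 40*g*p^2 - 84*p^3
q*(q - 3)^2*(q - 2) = q^4 - 8*q^3 + 21*q^2 - 18*q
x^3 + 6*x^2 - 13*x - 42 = (x - 3)*(x + 2)*(x + 7)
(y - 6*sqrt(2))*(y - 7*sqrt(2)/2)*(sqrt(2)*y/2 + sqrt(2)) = sqrt(2)*y^3/2 - 19*y^2/2 + sqrt(2)*y^2 - 19*y + 21*sqrt(2)*y + 42*sqrt(2)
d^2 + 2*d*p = d*(d + 2*p)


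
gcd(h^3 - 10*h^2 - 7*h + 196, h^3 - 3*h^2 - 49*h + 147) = h - 7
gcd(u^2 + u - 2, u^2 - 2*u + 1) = u - 1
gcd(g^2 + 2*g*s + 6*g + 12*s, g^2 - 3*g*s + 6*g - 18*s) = g + 6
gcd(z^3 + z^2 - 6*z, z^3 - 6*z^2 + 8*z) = z^2 - 2*z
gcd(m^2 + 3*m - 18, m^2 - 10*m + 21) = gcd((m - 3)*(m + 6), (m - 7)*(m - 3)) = m - 3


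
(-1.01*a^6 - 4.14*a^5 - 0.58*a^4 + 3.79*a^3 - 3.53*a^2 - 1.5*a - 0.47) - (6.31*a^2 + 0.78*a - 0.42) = -1.01*a^6 - 4.14*a^5 - 0.58*a^4 + 3.79*a^3 - 9.84*a^2 - 2.28*a - 0.05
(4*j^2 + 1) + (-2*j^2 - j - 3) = 2*j^2 - j - 2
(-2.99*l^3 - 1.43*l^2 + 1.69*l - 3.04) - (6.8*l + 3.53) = -2.99*l^3 - 1.43*l^2 - 5.11*l - 6.57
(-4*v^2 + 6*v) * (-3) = 12*v^2 - 18*v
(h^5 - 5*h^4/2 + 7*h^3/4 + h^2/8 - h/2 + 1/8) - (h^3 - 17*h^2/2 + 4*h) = h^5 - 5*h^4/2 + 3*h^3/4 + 69*h^2/8 - 9*h/2 + 1/8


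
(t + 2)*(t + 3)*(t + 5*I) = t^3 + 5*t^2 + 5*I*t^2 + 6*t + 25*I*t + 30*I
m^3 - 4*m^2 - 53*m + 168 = (m - 8)*(m - 3)*(m + 7)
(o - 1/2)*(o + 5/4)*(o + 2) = o^3 + 11*o^2/4 + 7*o/8 - 5/4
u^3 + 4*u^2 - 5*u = u*(u - 1)*(u + 5)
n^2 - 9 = (n - 3)*(n + 3)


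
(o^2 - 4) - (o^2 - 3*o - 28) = 3*o + 24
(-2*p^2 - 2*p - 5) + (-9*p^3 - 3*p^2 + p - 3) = -9*p^3 - 5*p^2 - p - 8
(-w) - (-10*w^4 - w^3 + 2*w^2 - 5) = 10*w^4 + w^3 - 2*w^2 - w + 5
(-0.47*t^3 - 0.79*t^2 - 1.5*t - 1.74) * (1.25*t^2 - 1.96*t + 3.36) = -0.5875*t^5 - 0.0663000000000001*t^4 - 1.9058*t^3 - 1.8894*t^2 - 1.6296*t - 5.8464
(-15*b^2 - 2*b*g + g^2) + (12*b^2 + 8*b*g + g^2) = -3*b^2 + 6*b*g + 2*g^2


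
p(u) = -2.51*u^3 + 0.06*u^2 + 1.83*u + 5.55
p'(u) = -7.53*u^2 + 0.12*u + 1.83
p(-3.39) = 97.82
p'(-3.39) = -85.11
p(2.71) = -39.01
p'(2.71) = -53.15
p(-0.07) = 5.42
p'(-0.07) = 1.78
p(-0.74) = 5.25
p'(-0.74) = -2.38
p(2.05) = -12.07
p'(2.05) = -29.57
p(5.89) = -494.47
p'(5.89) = -258.69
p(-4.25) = 191.54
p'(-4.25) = -134.69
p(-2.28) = 31.44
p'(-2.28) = -37.59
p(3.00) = -56.19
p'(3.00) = -65.58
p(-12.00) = 4329.51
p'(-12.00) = -1083.93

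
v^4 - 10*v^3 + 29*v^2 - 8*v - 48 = (v - 4)^2*(v - 3)*(v + 1)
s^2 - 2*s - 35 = (s - 7)*(s + 5)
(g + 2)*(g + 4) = g^2 + 6*g + 8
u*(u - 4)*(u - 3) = u^3 - 7*u^2 + 12*u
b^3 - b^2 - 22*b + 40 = (b - 4)*(b - 2)*(b + 5)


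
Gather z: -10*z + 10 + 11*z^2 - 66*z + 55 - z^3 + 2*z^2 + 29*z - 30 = -z^3 + 13*z^2 - 47*z + 35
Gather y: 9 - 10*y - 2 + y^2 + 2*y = y^2 - 8*y + 7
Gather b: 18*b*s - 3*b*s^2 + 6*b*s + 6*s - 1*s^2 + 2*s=b*(-3*s^2 + 24*s) - s^2 + 8*s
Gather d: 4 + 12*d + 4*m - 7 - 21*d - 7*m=-9*d - 3*m - 3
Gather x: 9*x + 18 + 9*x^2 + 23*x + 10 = 9*x^2 + 32*x + 28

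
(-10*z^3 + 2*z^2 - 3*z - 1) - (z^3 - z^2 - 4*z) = -11*z^3 + 3*z^2 + z - 1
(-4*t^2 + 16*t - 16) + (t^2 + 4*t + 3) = -3*t^2 + 20*t - 13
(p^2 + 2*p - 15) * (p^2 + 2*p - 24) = p^4 + 4*p^3 - 35*p^2 - 78*p + 360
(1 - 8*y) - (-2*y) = 1 - 6*y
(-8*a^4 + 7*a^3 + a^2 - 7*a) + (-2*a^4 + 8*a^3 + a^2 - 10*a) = -10*a^4 + 15*a^3 + 2*a^2 - 17*a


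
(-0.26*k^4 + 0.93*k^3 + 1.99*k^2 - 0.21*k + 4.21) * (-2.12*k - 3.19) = 0.5512*k^5 - 1.1422*k^4 - 7.1855*k^3 - 5.9029*k^2 - 8.2553*k - 13.4299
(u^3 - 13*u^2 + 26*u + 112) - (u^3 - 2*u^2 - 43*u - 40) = -11*u^2 + 69*u + 152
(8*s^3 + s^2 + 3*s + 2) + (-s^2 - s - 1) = 8*s^3 + 2*s + 1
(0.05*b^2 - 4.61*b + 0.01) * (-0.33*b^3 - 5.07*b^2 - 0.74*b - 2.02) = -0.0165*b^5 + 1.2678*b^4 + 23.3324*b^3 + 3.2597*b^2 + 9.3048*b - 0.0202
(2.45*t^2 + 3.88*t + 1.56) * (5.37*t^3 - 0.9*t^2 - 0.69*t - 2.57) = 13.1565*t^5 + 18.6306*t^4 + 3.1947*t^3 - 10.3777*t^2 - 11.048*t - 4.0092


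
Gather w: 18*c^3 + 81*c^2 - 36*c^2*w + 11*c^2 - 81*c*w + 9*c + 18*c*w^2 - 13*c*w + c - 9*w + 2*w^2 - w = 18*c^3 + 92*c^2 + 10*c + w^2*(18*c + 2) + w*(-36*c^2 - 94*c - 10)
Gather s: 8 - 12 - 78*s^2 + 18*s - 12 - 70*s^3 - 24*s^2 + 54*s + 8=-70*s^3 - 102*s^2 + 72*s - 8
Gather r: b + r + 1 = b + r + 1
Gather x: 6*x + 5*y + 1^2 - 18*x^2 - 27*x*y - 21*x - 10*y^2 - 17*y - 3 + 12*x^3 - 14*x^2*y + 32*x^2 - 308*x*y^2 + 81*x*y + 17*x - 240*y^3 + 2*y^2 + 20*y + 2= 12*x^3 + x^2*(14 - 14*y) + x*(-308*y^2 + 54*y + 2) - 240*y^3 - 8*y^2 + 8*y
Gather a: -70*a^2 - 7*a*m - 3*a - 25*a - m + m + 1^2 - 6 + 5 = -70*a^2 + a*(-7*m - 28)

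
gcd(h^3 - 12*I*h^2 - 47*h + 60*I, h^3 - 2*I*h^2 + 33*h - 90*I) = h^2 - 8*I*h - 15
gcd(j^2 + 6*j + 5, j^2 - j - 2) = j + 1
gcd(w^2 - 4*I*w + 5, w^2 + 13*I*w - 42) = 1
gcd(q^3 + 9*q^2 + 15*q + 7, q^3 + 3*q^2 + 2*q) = q + 1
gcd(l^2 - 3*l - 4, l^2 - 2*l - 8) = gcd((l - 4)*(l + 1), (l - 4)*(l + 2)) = l - 4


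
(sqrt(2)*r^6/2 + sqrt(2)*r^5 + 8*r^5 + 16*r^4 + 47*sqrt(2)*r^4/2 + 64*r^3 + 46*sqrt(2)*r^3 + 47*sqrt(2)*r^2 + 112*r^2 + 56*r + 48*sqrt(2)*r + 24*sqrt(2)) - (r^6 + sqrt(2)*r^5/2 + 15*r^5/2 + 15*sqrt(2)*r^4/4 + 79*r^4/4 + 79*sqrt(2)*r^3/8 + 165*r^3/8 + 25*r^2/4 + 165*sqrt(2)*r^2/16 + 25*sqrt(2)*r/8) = -r^6 + sqrt(2)*r^6/2 + r^5/2 + sqrt(2)*r^5/2 - 15*r^4/4 + 79*sqrt(2)*r^4/4 + 347*r^3/8 + 289*sqrt(2)*r^3/8 + 587*sqrt(2)*r^2/16 + 423*r^2/4 + 56*r + 359*sqrt(2)*r/8 + 24*sqrt(2)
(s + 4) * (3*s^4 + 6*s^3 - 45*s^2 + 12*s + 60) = 3*s^5 + 18*s^4 - 21*s^3 - 168*s^2 + 108*s + 240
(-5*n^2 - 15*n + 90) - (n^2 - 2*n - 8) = -6*n^2 - 13*n + 98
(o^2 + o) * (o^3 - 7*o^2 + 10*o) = o^5 - 6*o^4 + 3*o^3 + 10*o^2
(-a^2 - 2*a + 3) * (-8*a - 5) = 8*a^3 + 21*a^2 - 14*a - 15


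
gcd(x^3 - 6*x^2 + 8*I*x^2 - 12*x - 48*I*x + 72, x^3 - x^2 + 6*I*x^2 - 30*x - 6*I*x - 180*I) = x^2 + x*(-6 + 6*I) - 36*I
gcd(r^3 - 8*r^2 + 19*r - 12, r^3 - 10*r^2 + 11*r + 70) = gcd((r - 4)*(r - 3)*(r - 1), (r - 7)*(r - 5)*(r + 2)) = 1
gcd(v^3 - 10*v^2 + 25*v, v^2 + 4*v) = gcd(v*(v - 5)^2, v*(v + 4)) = v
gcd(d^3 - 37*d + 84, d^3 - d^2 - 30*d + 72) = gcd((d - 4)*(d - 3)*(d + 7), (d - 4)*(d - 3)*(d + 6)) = d^2 - 7*d + 12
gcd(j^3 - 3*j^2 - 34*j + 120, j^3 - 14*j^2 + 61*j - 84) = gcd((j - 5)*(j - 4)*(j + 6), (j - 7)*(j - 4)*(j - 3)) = j - 4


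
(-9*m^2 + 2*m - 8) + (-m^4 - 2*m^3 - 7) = -m^4 - 2*m^3 - 9*m^2 + 2*m - 15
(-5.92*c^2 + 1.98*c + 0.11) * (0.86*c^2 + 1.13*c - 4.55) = -5.0912*c^4 - 4.9868*c^3 + 29.268*c^2 - 8.8847*c - 0.5005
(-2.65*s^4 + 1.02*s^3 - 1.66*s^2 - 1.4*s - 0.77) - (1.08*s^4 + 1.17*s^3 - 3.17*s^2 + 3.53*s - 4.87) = -3.73*s^4 - 0.15*s^3 + 1.51*s^2 - 4.93*s + 4.1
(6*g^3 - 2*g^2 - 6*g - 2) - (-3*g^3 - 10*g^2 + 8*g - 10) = 9*g^3 + 8*g^2 - 14*g + 8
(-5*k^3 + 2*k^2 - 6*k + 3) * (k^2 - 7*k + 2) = -5*k^5 + 37*k^4 - 30*k^3 + 49*k^2 - 33*k + 6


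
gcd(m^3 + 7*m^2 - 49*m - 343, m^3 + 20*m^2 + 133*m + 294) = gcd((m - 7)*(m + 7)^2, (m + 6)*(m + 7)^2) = m^2 + 14*m + 49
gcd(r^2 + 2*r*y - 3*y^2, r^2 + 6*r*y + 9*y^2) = r + 3*y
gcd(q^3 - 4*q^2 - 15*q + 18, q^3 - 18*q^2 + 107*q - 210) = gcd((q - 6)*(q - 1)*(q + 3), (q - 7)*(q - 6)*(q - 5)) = q - 6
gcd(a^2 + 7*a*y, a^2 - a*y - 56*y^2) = a + 7*y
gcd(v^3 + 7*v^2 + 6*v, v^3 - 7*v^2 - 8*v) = v^2 + v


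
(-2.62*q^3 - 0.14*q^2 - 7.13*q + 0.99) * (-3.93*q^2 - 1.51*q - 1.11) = 10.2966*q^5 + 4.5064*q^4 + 31.1405*q^3 + 7.031*q^2 + 6.4194*q - 1.0989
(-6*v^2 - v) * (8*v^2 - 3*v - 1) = -48*v^4 + 10*v^3 + 9*v^2 + v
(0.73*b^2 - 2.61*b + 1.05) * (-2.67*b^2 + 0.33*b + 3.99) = -1.9491*b^4 + 7.2096*b^3 - 0.7521*b^2 - 10.0674*b + 4.1895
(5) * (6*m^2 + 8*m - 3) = 30*m^2 + 40*m - 15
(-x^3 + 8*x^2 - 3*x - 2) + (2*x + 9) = -x^3 + 8*x^2 - x + 7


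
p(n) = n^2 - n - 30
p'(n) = 2*n - 1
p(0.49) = -30.25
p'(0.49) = -0.02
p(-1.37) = -26.75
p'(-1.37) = -3.74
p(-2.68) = -20.14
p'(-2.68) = -6.36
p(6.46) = 5.27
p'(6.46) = 11.92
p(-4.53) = -4.95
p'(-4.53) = -10.06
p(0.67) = -30.22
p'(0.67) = 0.34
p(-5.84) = 9.95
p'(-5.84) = -12.68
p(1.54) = -29.17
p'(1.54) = 2.08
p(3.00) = -24.00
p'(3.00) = 5.00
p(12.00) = 102.00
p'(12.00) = 23.00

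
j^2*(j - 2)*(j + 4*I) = j^4 - 2*j^3 + 4*I*j^3 - 8*I*j^2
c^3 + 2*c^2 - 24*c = c*(c - 4)*(c + 6)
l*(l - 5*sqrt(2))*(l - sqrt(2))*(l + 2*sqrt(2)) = l^4 - 4*sqrt(2)*l^3 - 14*l^2 + 20*sqrt(2)*l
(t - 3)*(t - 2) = t^2 - 5*t + 6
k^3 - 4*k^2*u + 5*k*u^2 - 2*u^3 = (k - 2*u)*(k - u)^2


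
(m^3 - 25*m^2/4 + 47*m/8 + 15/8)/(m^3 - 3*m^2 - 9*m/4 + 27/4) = (4*m^2 - 19*m - 5)/(2*(2*m^2 - 3*m - 9))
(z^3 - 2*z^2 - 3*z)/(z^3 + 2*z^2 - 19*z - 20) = z*(z - 3)/(z^2 + z - 20)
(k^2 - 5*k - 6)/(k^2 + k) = (k - 6)/k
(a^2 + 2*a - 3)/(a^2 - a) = (a + 3)/a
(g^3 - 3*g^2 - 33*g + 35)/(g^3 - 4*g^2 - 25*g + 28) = (g + 5)/(g + 4)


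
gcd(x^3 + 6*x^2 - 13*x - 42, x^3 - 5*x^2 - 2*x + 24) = x^2 - x - 6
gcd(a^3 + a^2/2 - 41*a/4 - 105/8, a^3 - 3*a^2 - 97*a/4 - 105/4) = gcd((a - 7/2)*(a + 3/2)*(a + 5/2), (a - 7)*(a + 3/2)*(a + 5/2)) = a^2 + 4*a + 15/4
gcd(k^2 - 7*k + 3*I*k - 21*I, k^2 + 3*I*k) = k + 3*I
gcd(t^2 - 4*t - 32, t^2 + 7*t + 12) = t + 4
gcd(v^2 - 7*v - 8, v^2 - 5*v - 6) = v + 1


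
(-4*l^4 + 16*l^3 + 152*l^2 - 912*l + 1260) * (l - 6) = -4*l^5 + 40*l^4 + 56*l^3 - 1824*l^2 + 6732*l - 7560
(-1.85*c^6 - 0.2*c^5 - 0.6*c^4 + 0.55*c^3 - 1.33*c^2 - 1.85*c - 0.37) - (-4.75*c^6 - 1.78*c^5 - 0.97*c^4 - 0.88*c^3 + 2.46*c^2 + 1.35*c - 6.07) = 2.9*c^6 + 1.58*c^5 + 0.37*c^4 + 1.43*c^3 - 3.79*c^2 - 3.2*c + 5.7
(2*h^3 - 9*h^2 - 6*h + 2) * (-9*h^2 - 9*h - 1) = -18*h^5 + 63*h^4 + 133*h^3 + 45*h^2 - 12*h - 2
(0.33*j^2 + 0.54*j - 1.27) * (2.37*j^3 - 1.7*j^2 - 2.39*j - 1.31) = 0.7821*j^5 + 0.7188*j^4 - 4.7166*j^3 + 0.4361*j^2 + 2.3279*j + 1.6637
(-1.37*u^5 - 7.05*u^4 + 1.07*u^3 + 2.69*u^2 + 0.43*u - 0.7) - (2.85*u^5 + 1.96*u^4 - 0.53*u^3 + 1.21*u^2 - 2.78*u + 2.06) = -4.22*u^5 - 9.01*u^4 + 1.6*u^3 + 1.48*u^2 + 3.21*u - 2.76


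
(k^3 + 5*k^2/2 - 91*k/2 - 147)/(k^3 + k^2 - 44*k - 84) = (k + 7/2)/(k + 2)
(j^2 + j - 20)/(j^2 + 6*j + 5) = (j - 4)/(j + 1)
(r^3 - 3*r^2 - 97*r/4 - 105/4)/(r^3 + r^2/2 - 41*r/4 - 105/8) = 2*(r - 7)/(2*r - 7)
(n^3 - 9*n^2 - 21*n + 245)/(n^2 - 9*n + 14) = (n^2 - 2*n - 35)/(n - 2)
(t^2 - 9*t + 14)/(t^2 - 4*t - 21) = (t - 2)/(t + 3)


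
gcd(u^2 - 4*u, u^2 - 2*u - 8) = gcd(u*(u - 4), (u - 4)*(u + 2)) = u - 4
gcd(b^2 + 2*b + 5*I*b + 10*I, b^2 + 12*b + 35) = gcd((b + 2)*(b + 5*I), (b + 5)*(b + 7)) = 1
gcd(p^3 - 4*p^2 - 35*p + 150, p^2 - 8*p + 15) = p - 5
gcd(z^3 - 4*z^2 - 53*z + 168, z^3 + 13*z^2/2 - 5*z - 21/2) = z + 7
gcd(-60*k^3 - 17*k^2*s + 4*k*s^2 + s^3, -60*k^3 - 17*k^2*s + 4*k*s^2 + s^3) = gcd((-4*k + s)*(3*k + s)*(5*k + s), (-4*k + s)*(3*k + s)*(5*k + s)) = -60*k^3 - 17*k^2*s + 4*k*s^2 + s^3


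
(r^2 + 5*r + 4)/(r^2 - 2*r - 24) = (r + 1)/(r - 6)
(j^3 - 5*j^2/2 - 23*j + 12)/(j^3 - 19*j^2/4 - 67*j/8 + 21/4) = 4*(j + 4)/(4*j + 7)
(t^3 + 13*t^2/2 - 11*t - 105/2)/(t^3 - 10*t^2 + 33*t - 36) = (2*t^2 + 19*t + 35)/(2*(t^2 - 7*t + 12))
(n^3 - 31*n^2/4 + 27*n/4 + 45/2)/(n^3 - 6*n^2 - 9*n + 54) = (n + 5/4)/(n + 3)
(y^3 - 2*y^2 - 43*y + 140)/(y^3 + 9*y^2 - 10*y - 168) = (y - 5)/(y + 6)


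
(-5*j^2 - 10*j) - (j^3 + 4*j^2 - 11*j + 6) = -j^3 - 9*j^2 + j - 6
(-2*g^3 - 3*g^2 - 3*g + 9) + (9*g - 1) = -2*g^3 - 3*g^2 + 6*g + 8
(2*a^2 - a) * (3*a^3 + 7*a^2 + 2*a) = 6*a^5 + 11*a^4 - 3*a^3 - 2*a^2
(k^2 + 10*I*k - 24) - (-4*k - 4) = k^2 + 4*k + 10*I*k - 20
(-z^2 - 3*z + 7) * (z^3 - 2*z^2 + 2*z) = -z^5 - z^4 + 11*z^3 - 20*z^2 + 14*z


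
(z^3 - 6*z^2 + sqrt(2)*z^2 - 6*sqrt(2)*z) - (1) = z^3 - 6*z^2 + sqrt(2)*z^2 - 6*sqrt(2)*z - 1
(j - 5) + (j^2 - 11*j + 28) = j^2 - 10*j + 23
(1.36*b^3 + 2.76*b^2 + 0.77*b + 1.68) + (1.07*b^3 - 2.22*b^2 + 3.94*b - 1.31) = 2.43*b^3 + 0.54*b^2 + 4.71*b + 0.37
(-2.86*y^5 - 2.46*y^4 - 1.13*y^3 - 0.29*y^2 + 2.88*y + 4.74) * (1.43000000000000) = -4.0898*y^5 - 3.5178*y^4 - 1.6159*y^3 - 0.4147*y^2 + 4.1184*y + 6.7782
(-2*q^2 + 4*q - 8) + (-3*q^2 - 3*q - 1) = -5*q^2 + q - 9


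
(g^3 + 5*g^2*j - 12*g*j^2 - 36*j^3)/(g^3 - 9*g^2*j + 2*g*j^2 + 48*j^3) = (g + 6*j)/(g - 8*j)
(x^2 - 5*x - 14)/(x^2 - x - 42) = (x + 2)/(x + 6)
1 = 1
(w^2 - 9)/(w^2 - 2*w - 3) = (w + 3)/(w + 1)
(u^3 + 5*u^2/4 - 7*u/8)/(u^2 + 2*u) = (8*u^2 + 10*u - 7)/(8*(u + 2))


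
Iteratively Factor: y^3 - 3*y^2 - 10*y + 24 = (y - 2)*(y^2 - y - 12) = (y - 2)*(y + 3)*(y - 4)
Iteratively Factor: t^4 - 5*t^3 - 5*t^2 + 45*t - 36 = (t - 3)*(t^3 - 2*t^2 - 11*t + 12) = (t - 4)*(t - 3)*(t^2 + 2*t - 3) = (t - 4)*(t - 3)*(t - 1)*(t + 3)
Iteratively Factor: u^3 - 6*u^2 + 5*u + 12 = (u - 3)*(u^2 - 3*u - 4) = (u - 4)*(u - 3)*(u + 1)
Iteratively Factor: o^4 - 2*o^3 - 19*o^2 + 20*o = (o - 1)*(o^3 - o^2 - 20*o) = (o - 5)*(o - 1)*(o^2 + 4*o) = o*(o - 5)*(o - 1)*(o + 4)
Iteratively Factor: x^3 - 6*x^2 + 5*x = (x - 5)*(x^2 - x) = (x - 5)*(x - 1)*(x)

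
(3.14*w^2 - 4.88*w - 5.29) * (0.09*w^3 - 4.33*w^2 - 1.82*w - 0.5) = 0.2826*w^5 - 14.0354*w^4 + 14.9395*w^3 + 30.2173*w^2 + 12.0678*w + 2.645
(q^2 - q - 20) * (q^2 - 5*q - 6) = q^4 - 6*q^3 - 21*q^2 + 106*q + 120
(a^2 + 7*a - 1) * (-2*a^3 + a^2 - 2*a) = -2*a^5 - 13*a^4 + 7*a^3 - 15*a^2 + 2*a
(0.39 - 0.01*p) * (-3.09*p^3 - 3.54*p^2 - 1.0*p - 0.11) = 0.0309*p^4 - 1.1697*p^3 - 1.3706*p^2 - 0.3889*p - 0.0429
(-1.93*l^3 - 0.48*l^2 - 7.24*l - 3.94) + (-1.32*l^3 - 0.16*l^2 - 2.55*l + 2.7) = -3.25*l^3 - 0.64*l^2 - 9.79*l - 1.24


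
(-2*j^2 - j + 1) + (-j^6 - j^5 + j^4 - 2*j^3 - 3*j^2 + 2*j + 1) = -j^6 - j^5 + j^4 - 2*j^3 - 5*j^2 + j + 2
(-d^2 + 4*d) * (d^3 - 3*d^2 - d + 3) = -d^5 + 7*d^4 - 11*d^3 - 7*d^2 + 12*d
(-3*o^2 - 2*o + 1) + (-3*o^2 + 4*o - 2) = -6*o^2 + 2*o - 1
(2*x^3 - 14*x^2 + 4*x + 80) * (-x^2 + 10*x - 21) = -2*x^5 + 34*x^4 - 186*x^3 + 254*x^2 + 716*x - 1680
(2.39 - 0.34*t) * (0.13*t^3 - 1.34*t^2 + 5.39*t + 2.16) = -0.0442*t^4 + 0.7663*t^3 - 5.0352*t^2 + 12.1477*t + 5.1624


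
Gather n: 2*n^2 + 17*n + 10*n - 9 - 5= 2*n^2 + 27*n - 14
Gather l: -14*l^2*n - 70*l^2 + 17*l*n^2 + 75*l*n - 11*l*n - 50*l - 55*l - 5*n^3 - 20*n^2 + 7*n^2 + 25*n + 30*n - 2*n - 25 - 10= l^2*(-14*n - 70) + l*(17*n^2 + 64*n - 105) - 5*n^3 - 13*n^2 + 53*n - 35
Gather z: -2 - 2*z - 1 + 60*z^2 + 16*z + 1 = 60*z^2 + 14*z - 2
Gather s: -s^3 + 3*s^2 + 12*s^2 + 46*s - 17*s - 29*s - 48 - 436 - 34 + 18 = -s^3 + 15*s^2 - 500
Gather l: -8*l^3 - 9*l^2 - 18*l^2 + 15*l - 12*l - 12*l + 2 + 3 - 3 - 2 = -8*l^3 - 27*l^2 - 9*l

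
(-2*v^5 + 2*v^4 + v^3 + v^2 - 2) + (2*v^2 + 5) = -2*v^5 + 2*v^4 + v^3 + 3*v^2 + 3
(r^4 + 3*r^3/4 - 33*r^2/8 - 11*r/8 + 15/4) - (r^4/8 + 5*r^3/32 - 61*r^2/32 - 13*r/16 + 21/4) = 7*r^4/8 + 19*r^3/32 - 71*r^2/32 - 9*r/16 - 3/2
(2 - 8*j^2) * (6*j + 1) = -48*j^3 - 8*j^2 + 12*j + 2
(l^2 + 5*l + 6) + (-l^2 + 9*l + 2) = 14*l + 8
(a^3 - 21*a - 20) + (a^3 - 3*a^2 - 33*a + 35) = 2*a^3 - 3*a^2 - 54*a + 15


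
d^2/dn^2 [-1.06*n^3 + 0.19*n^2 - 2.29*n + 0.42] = 0.38 - 6.36*n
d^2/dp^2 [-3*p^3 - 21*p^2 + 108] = -18*p - 42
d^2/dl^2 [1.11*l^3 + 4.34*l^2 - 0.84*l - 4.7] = 6.66*l + 8.68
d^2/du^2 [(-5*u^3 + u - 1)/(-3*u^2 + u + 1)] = 2*(11*u^3 + 42*u^2 - 3*u + 5)/(27*u^6 - 27*u^5 - 18*u^4 + 17*u^3 + 6*u^2 - 3*u - 1)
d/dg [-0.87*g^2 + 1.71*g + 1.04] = 1.71 - 1.74*g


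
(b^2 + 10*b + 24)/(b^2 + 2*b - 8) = (b + 6)/(b - 2)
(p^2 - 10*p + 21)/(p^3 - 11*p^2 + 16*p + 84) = (p - 3)/(p^2 - 4*p - 12)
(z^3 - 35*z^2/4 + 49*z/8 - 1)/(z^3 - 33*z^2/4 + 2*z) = (z - 1/2)/z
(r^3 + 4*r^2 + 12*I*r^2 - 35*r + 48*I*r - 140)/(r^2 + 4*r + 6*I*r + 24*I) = (r^2 + 12*I*r - 35)/(r + 6*I)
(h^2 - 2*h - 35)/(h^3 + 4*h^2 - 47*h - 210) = 1/(h + 6)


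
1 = 1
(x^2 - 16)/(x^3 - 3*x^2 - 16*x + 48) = 1/(x - 3)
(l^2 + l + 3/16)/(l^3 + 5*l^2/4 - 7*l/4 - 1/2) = (l + 3/4)/(l^2 + l - 2)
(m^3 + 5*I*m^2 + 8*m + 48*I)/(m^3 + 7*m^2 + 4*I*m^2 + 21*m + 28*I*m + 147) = (m^2 + 8*I*m - 16)/(m^2 + 7*m*(1 + I) + 49*I)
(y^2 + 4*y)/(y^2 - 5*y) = (y + 4)/(y - 5)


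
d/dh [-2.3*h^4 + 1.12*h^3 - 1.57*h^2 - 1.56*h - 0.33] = -9.2*h^3 + 3.36*h^2 - 3.14*h - 1.56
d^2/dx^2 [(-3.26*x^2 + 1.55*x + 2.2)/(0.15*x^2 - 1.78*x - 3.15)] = (1.11022302462516e-16*x^4 - 1.67109*x^3 - 8.9451*x^2 + 0.869849999999989*x - 66.05644)/(0.003375*x^6 - 0.12015*x^5 + 1.213155*x^4 - 0.593452000000001*x^3 - 25.476255*x^2 - 52.98615*x - 31.255875)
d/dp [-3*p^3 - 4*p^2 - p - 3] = -9*p^2 - 8*p - 1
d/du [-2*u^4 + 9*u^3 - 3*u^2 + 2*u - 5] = -8*u^3 + 27*u^2 - 6*u + 2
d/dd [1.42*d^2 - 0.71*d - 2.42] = 2.84*d - 0.71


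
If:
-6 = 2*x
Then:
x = -3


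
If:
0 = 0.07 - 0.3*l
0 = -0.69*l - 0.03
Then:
No Solution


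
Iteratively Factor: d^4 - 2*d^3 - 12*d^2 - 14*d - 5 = (d + 1)*(d^3 - 3*d^2 - 9*d - 5) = (d + 1)^2*(d^2 - 4*d - 5) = (d - 5)*(d + 1)^2*(d + 1)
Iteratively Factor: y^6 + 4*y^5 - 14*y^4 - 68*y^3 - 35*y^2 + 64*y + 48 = (y + 1)*(y^5 + 3*y^4 - 17*y^3 - 51*y^2 + 16*y + 48) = (y - 4)*(y + 1)*(y^4 + 7*y^3 + 11*y^2 - 7*y - 12) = (y - 4)*(y + 1)^2*(y^3 + 6*y^2 + 5*y - 12) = (y - 4)*(y - 1)*(y + 1)^2*(y^2 + 7*y + 12) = (y - 4)*(y - 1)*(y + 1)^2*(y + 4)*(y + 3)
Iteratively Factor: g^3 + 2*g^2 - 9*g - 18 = (g + 2)*(g^2 - 9) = (g - 3)*(g + 2)*(g + 3)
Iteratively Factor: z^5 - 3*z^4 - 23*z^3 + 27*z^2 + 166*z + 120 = (z - 5)*(z^4 + 2*z^3 - 13*z^2 - 38*z - 24) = (z - 5)*(z - 4)*(z^3 + 6*z^2 + 11*z + 6) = (z - 5)*(z - 4)*(z + 2)*(z^2 + 4*z + 3) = (z - 5)*(z - 4)*(z + 1)*(z + 2)*(z + 3)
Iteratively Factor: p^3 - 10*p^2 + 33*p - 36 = (p - 3)*(p^2 - 7*p + 12) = (p - 4)*(p - 3)*(p - 3)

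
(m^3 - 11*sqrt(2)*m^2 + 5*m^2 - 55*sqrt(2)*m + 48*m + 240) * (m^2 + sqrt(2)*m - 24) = m^5 - 10*sqrt(2)*m^4 + 5*m^4 - 50*sqrt(2)*m^3 + 2*m^3 + 10*m^2 + 312*sqrt(2)*m^2 - 1152*m + 1560*sqrt(2)*m - 5760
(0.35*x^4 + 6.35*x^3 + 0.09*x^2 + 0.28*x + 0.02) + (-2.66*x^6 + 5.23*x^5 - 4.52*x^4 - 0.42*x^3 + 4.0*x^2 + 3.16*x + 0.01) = -2.66*x^6 + 5.23*x^5 - 4.17*x^4 + 5.93*x^3 + 4.09*x^2 + 3.44*x + 0.03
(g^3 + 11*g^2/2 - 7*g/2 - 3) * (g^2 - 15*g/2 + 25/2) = g^5 - 2*g^4 - 129*g^3/4 + 92*g^2 - 85*g/4 - 75/2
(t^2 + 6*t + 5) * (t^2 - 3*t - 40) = t^4 + 3*t^3 - 53*t^2 - 255*t - 200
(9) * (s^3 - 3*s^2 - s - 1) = 9*s^3 - 27*s^2 - 9*s - 9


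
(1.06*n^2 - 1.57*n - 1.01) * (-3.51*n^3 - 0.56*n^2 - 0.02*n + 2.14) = -3.7206*n^5 + 4.9171*n^4 + 4.4031*n^3 + 2.8654*n^2 - 3.3396*n - 2.1614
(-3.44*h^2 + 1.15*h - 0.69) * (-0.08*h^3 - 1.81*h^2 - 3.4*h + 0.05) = 0.2752*h^5 + 6.1344*h^4 + 9.6697*h^3 - 2.8331*h^2 + 2.4035*h - 0.0345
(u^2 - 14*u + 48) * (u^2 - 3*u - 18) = u^4 - 17*u^3 + 72*u^2 + 108*u - 864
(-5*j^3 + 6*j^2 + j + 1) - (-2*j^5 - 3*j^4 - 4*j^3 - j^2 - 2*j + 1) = 2*j^5 + 3*j^4 - j^3 + 7*j^2 + 3*j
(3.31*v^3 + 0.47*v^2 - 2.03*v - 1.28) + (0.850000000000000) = 3.31*v^3 + 0.47*v^2 - 2.03*v - 0.43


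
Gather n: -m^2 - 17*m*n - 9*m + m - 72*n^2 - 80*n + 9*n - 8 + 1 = -m^2 - 8*m - 72*n^2 + n*(-17*m - 71) - 7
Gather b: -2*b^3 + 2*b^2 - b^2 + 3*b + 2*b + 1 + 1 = -2*b^3 + b^2 + 5*b + 2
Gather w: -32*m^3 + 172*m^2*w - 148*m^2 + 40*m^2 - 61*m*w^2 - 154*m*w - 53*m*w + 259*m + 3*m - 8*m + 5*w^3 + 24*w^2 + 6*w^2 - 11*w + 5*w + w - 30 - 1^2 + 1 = -32*m^3 - 108*m^2 + 254*m + 5*w^3 + w^2*(30 - 61*m) + w*(172*m^2 - 207*m - 5) - 30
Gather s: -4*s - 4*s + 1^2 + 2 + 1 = 4 - 8*s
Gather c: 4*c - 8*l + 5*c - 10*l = 9*c - 18*l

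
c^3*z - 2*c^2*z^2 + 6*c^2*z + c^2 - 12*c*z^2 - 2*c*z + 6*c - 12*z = (c + 6)*(c - 2*z)*(c*z + 1)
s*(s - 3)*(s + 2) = s^3 - s^2 - 6*s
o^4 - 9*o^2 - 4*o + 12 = (o - 3)*(o - 1)*(o + 2)^2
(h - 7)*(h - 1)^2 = h^3 - 9*h^2 + 15*h - 7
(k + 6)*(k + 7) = k^2 + 13*k + 42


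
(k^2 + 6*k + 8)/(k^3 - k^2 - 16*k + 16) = (k + 2)/(k^2 - 5*k + 4)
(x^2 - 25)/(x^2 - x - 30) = (x - 5)/(x - 6)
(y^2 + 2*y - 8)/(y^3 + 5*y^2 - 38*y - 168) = (y - 2)/(y^2 + y - 42)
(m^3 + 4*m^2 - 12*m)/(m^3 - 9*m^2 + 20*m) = (m^2 + 4*m - 12)/(m^2 - 9*m + 20)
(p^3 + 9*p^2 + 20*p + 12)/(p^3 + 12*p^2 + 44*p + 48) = (p + 1)/(p + 4)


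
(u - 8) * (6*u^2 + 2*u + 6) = 6*u^3 - 46*u^2 - 10*u - 48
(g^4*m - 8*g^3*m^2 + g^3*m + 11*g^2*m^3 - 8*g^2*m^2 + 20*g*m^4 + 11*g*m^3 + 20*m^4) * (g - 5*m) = g^5*m - 13*g^4*m^2 + g^4*m + 51*g^3*m^3 - 13*g^3*m^2 - 35*g^2*m^4 + 51*g^2*m^3 - 100*g*m^5 - 35*g*m^4 - 100*m^5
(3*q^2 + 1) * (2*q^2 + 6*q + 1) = 6*q^4 + 18*q^3 + 5*q^2 + 6*q + 1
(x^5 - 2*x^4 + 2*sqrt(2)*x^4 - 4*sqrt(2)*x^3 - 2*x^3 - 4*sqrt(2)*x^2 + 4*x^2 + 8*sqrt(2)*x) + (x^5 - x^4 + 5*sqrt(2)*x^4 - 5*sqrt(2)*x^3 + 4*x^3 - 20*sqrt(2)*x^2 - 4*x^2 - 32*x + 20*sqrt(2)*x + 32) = 2*x^5 - 3*x^4 + 7*sqrt(2)*x^4 - 9*sqrt(2)*x^3 + 2*x^3 - 24*sqrt(2)*x^2 - 32*x + 28*sqrt(2)*x + 32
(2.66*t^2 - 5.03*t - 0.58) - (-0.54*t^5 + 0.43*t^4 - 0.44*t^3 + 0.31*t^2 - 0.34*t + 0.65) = 0.54*t^5 - 0.43*t^4 + 0.44*t^3 + 2.35*t^2 - 4.69*t - 1.23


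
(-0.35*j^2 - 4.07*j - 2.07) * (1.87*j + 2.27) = -0.6545*j^3 - 8.4054*j^2 - 13.1098*j - 4.6989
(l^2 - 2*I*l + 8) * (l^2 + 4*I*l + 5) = l^4 + 2*I*l^3 + 21*l^2 + 22*I*l + 40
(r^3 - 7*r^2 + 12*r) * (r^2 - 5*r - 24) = r^5 - 12*r^4 + 23*r^3 + 108*r^2 - 288*r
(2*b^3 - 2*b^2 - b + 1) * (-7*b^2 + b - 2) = -14*b^5 + 16*b^4 + b^3 - 4*b^2 + 3*b - 2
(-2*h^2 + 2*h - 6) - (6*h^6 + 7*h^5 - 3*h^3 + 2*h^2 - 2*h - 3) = -6*h^6 - 7*h^5 + 3*h^3 - 4*h^2 + 4*h - 3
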